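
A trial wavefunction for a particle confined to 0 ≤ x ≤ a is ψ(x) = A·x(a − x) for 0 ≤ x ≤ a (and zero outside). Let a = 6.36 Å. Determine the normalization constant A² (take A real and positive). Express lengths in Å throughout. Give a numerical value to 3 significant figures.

Normalization requires ∫|ψ|² dx = 1, integrated from 0 to a.
Expanding the polynomial and integrating term by term, carrying out the integral gives A² · a^5/30.
Hence A² = 1/[a^5/30].
Substituting a = 6.36 gives A² = 0.002883, so A = 0.05369.

A^2 ≈ 0.00288 Å^(-5)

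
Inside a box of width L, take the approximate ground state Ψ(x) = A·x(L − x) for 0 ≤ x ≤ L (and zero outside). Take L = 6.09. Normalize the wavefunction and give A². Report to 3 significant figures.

The normalization condition is ∫|Ψ|² dx = 1 from 0 to L.
Expanding the polynomial and integrating term by term, ∫|Ψ|² dx = A²·(L^5/30).
Setting this equal to 1 gives A² = 1/(L^5/30).
Substituting L = 6.09 gives A² = 0.003581, so A = 0.05984.

A^2 ≈ 0.00358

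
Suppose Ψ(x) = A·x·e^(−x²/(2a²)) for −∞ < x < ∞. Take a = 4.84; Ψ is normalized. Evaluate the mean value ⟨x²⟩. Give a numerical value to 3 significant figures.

By definition ⟨x²⟩ = ∫ x^2 |Ψ(x)|² dx.
The ratio of the moment integral to the normalization integral gives ⟨x²⟩ = 3·a^2/2.
Putting a = 4.84 gives 35.14.

⟨x^2⟩ ≈ 35.1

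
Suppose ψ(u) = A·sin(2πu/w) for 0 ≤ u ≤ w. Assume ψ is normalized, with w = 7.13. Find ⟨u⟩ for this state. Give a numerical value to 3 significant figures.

⟨u⟩ ≈ 3.57

By definition ⟨u⟩ = ∫ u |ψ(u)|² du.
With ∫₀^w sin²(nπu/w) du = w/2, since the A² factors cancel between numerator and denominator, ⟨u⟩ = w/2.
With w = 7.13, ⟨u⟩ = 3.565.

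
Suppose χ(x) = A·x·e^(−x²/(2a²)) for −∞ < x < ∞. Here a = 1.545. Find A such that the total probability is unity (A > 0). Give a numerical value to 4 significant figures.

Require ∫ |χ|² dx = 1 over the whole domain.
Using the Gaussian integral ∫_{−∞}^{∞} e^(−αx²) dx = √(π/α), ∫|χ|² dx = A²·(√(π)·a^3/2).
So A² = (√(π)·a^3/2)^(−1).
Substituting a = 1.545 gives A² = 0.30596, so A = 0.55314.

A ≈ 0.5531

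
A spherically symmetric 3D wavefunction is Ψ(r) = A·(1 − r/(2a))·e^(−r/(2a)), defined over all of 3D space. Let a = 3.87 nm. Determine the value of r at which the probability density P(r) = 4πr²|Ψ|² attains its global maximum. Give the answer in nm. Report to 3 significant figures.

r ≈ 20.3 nm

Set d/dr [P(r) = 4πr²|Ψ|²] = 0 and solve for r > 0.
Solving yields r = a·(√(5) + 3).
With a = 3.87, the most probable radial distance is 20.26 nm.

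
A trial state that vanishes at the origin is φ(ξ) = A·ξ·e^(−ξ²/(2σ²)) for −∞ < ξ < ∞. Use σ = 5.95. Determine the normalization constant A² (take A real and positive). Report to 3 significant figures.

A^2 ≈ 0.00536

Require ∫ |φ|² dξ = 1 over the whole domain.
With φ = A·ξ·e^(−ξ²/(2σ²)), the integral evaluates to A²·[√(π)·σ^3/2].
Hence A² = 1/[√(π)·σ^3/2].
Substituting σ = 5.95 gives A² = 0.005357, so A = 0.07319.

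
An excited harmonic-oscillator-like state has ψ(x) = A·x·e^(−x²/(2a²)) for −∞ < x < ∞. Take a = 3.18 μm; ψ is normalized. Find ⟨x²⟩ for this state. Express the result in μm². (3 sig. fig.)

⟨x²⟩ = ∫ x^2 |ψ|² dx over the full domain.
Differentiating ∫e^(−αx²) dx = √(π/α) under α to get the higher moments, evaluating both integrals, ⟨x²⟩ = 3·a^2/2.
With a = 3.18, ⟨x^2⟩ = 15.17.

⟨x^2⟩ ≈ 15.2 μm^2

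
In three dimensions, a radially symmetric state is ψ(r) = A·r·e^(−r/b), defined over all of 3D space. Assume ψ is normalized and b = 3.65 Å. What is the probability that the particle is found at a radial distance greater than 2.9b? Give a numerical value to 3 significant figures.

P ≈ 0.313

Integrate the radial probability density 4πr²|ψ|² over r > 2.9b.
Normalization gives A² = 1/(3·π·b^5).
Substituting u = r/b, A², 4π and the length scale all cancel in the ratio: P = ∫_{2.9}^{∞} u^4·e^(-2·u) du / ∫_{0}^{∞} u^4·e^(-2·u) du.
With ∫ u^4·e^(-2·u) du = -(u^4/2 + u^3 + 3·u^2/2 + 3·u/2 + 3/4)·e^(-2·u) + C, the region integral is ≈ 0.23454 and the full one is 3/4.
This evaluates to P = 0.3127.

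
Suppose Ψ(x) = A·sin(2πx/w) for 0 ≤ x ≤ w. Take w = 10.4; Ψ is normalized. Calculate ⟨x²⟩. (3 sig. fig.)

⟨x²⟩ = ∫ x^2 |Ψ|² dx over the full domain.
The ratio of the moment integral to the normalization integral gives ⟨x²⟩ = -w^2/(8·π^2) + w^2/3.
With w = 10.4, ⟨x^2⟩ = 34.68.

⟨x^2⟩ ≈ 34.7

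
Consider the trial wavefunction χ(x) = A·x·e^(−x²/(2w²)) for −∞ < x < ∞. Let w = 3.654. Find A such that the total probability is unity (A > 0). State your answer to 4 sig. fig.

We need A² ∫|f|² dx = 1, taking the integral from −∞ to ∞.
Using the Gaussian integral ∫_{−∞}^{∞} e^(−αx²) dx = √(π/α), the integral (without the A² prefactor) comes out to √(π)·w^3/2.
So A² = (√(π)·w^3/2)^(−1).
Substituting w = 3.654 gives A² = 0.023129, so A = 0.15208.

A ≈ 0.1521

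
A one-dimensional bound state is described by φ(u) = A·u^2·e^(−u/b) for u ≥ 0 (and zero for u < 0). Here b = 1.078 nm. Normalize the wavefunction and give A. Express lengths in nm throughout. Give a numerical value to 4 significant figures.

Require ∫ |φ|² du = 1 over the whole domain.
∫|φ|² du = A²·(3·b^5/4).
With b = 1.078: A² = 0.91589 and A = 0.95702.

A ≈ 0.9570 nm^(-5/2)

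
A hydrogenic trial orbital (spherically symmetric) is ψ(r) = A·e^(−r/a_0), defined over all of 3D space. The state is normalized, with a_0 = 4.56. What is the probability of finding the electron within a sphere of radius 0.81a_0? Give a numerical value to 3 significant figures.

P = ∫ |ψ|² 4πr² dr over r ≤ 0.81a_0.
A² is fixed by ∫₀^∞ 4πr²|ψ|² dr = 1, i.e. A² = (π·a_0^3)^(−1).
Let u = r/a_0; then A², 4π and the length scale all cancel, so P = ∫_{0}^{0.81} u^2·e^(-2·u) du ÷ ∫_{0}^{∞} u^2·e^(-2·u) du.
An antiderivative of u^2·e^(-2·u) is -(2·u^2 + 2·u + 1)·e^(-2·u)/4; evaluating from 0 to 0.81 gives ≈ 0.055456, while the full integral is 1/4.
This evaluates to P = 0.2218.

P ≈ 0.222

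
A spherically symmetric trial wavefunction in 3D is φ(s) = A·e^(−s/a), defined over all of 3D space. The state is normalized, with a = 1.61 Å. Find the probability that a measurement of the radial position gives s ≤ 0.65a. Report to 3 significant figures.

P ≈ 0.143

P = ∫ |φ|² 4πs² ds over s ≤ 0.65a.
The full normalization integral is A²·[π·a^3] = 1, fixing A².
Substituting u = s/a, A², 4π and the length scale all cancel in the ratio: P = ∫_{0}^{0.65} u^2·e^(-2·u) du / ∫_{0}^{∞} u^2·e^(-2·u) du.
Using ∫ u^2·e^(-2·u) du = -(2·u^2 + 2·u + 1)·e^(-2·u)/4, the numerator is 1/4 - 629·e^(-13/10)/800 and the denominator is 1/4.
The region integral divided by the full integral gives P = 0.1429.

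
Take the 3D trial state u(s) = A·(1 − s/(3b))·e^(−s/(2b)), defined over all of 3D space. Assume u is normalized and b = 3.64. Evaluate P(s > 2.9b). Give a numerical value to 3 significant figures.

P = ∫ |u|² 4πs² ds over s > 2.9b.
The full normalization integral is A²·[8·π·b^3/3] = 1, fixing A².
In terms of t = s/b (A², 4π and the length scale all cancel between numerator and denominator), P = [∫_{2.9}^{∞} t^2·(1 - t/3)^2·e^(-t) dt] / [∫_{0}^{∞} t^2·(1 - t/3)^2·e^(-t) dt].
Using ∫ t^2·(1 - t/3)^2·e^(-t) dt = (-t^4 + 2·t^3 - 3·t^2 - 6·t - 6)·e^(-t)/9, the numerator is ≈ 0.43150 and the denominator is 2/3.
The region integral divided by the full integral gives P = 0.6473.

P ≈ 0.647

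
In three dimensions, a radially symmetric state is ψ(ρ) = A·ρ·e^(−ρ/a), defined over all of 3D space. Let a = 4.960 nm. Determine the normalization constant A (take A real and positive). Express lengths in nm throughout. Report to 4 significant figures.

Require ∫ |ψ|² 4πρ² dρ = 1 over the whole domain.
The angular integral contributes 4π, leaving ∫₀^∞ ρ²|ψ|² dρ.
Using ∫₀^∞ ρⁿ e^(−αρ) dρ = n!/αⁿ⁺¹, ∫|ψ|² 4πρ² dρ = A²·(3·π·a^5).
So A² = (3·π·a^5)^(−1).
With a = 4.960: A² = 0.000035344 and A = 0.0059451.

A ≈ 0.005945 nm^(-5/2)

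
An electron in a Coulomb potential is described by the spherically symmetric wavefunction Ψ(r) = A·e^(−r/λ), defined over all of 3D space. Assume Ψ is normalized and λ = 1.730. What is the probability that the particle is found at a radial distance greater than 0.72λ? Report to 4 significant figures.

P = ∫ |Ψ|² 4πr² dr over r > 0.72λ.
Normalization gives A² = 1/(π·λ^3).
In terms of u = r/λ (A², 4π and the length scale all cancel between numerator and denominator), P = [∫_{0.72}^{∞} u^2·e^(-2·u) du] / [∫_{0}^{∞} u^2·e^(-2·u) du].
With ∫ u^2·e^(-2·u) du = -(2·u^2 + 2·u + 1)·e^(-2·u)/4 + C, the region integral is 2173·e^(-36/25)/2500 and the full one is 1/4.
The region integral divided by the full integral gives P = 0.82375.

P ≈ 0.8238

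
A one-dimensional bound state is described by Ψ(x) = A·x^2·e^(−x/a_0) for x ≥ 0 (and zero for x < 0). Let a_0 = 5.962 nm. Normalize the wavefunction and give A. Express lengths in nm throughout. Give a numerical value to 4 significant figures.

We need A² ∫|f|² dx = 1, taking the integral from 0 to ∞.
The integral (without the A² prefactor) comes out to 3·a_0^5/4.
So A² = (3·a_0^5/4)^(−1).
With a_0 = 5.962: A² = 0.00017700 and A = 0.013304.

A ≈ 0.01330 nm^(-5/2)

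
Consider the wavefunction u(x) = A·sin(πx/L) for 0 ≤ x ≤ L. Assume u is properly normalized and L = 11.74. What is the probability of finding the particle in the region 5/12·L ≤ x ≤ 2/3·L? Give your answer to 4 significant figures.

The probability is P = ∫ |u|² dx over [5/12·L, 2/3·L].
The normalization integral ∫|u|²dx over the whole domain equals L/2·A², and A² cancels in the ratio.
Let t = x/L; then A² and the length scale cancel, so P = ∫_{5/12}^{2/3} sin(π·t)^2 dt ÷ ∫_{0}^{1} sin(π·t)^2 dt.
An antiderivative of sin(π·t)^2 is t/2 - sin(2·π·t)/(4·π); evaluating from 5/12 to 2/3 gives 1/(8·π) + √(3)/(8·π) + 1/8, while the full integral is 1/2.
Evaluating gives P = (1 + √(3) + π)/(4·π).

P ≈ 0.4674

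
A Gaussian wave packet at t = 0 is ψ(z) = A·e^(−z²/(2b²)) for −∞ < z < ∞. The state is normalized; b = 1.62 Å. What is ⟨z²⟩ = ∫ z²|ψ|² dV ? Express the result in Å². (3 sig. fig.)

⟨z^2⟩ ≈ 1.31 Å^2

⟨z²⟩ = ∫ z^2 |ψ|² dz over the full domain.
Since the A² factors cancel between numerator and denominator, ⟨z²⟩ = b^2/2.
With b = 1.62, ⟨z^2⟩ = 1.312.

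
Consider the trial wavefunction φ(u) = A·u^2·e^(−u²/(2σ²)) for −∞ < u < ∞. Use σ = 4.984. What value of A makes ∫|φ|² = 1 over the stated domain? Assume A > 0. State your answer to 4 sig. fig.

A ≈ 0.01564

The normalization condition is ∫|φ|² du = 1 from −∞ to ∞.
With φ = A·u^2·e^(−u²/(2σ²)), the integral evaluates to A²·[3·√(π)·σ^5/4].
Setting this equal to 1 gives A² = 1/(3·√(π)·σ^5/4).
With σ = 4.984: A² = 0.00024461 and A = 0.015640.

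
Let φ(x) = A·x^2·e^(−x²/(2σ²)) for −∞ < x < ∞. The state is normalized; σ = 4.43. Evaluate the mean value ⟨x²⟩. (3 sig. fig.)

The expectation value is the |φ|²-weighted average of x^2: ∫ x^2|φ|² dx.
With ∫_{−∞}^{∞} x^(2m) e^(−αx²) dx = (2m−1)!!·√π / (2^m α^(m+1/2)), the ratio of the moment integral to the normalization integral gives ⟨x²⟩ = 5·σ^2/2.
With σ = 4.43, ⟨x^2⟩ = 49.06.

⟨x^2⟩ ≈ 49.1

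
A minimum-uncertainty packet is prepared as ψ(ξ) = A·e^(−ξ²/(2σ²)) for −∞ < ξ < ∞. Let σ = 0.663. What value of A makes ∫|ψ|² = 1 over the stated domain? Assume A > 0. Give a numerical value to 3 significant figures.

We need A² ∫|f|² dξ = 1, taking the integral from −∞ to ∞.
With ∫_{−∞}^{∞} ξ^(2m) e^(−αξ²) dξ = (2m−1)!!·√π / (2^m α^(m+1/2)), with ψ = A·e^(−ξ²/(2σ²)), the integral evaluates to A²·[√(π)·σ].
So A² = (√(π)·σ)^(−1).
Substituting σ = 0.663 gives A² = 0.8510, so A = 0.9225.

A ≈ 0.922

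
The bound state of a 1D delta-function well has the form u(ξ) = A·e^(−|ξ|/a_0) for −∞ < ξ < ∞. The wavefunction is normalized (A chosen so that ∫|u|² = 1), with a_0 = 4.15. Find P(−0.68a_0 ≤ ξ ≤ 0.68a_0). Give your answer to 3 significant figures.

P ≈ 0.743

|u|² is the probability density, so P = ∫_{−0.68a_0}^{0.68a_0} |u|² dξ.
The normalization integral ∫|u|²dξ over the whole domain equals a_0·A², and A² cancels in the ratio.
Both integrals are even about ξ = 0, so only the ξ ≥ 0 halves are needed (the factors of 2 cancel). Substituting t = ξ/a_0, A² and the length scale cancel in the ratio: P = ∫_{0}^{0.68} e^(-2·t) dt / ∫_{0}^{∞} e^(-2·t) dt.
An antiderivative of e^(-2·t) is -e^(-2·t)/2; evaluating from 0 to 0.68 gives 1/2 - e^(-34/25)/2, while the full integral is 1/2.
The result is P = 0.7433.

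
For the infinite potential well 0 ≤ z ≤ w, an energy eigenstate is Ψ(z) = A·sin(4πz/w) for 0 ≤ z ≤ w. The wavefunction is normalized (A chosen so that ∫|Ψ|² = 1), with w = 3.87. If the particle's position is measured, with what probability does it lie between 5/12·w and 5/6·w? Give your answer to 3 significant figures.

|Ψ|² is the probability density, so P = ∫_{5/12·w}^{5/6·w} |Ψ|² dz.
Since A² = 1/(w/2), this is the region integral divided by the full normalization integral.
Substituting u = z/w, A² and the length scale cancel in the ratio: P = ∫_{5/12}^{5/6} sin(4·π·u)^2 du / ∫_{0}^{1} sin(4·π·u)^2 du.
An antiderivative of sin(4·π·u)^2 is u/2 - sin(4·π·u)·cos(4·π·u)/(8·π); evaluating from 5/12 to 5/6 gives -√(3)/(16·π) + 5/24, while the full integral is 1/2.
Evaluating gives P = -√(3)/(8·π) + 5/12.

P ≈ 0.348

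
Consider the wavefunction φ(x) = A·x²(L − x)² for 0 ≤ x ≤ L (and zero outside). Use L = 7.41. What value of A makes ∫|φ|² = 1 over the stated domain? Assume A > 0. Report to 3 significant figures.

We need A² ∫|f|² dx = 1, taking the integral from 0 to L.
Expanding the polynomial and integrating term by term, carrying out the integral gives A² · L^9/630.
Setting this equal to 1 gives A² = 1/(L^9/630).
Substituting L = 7.41 gives A² = 0.000009354, so A = 0.003058.

A ≈ 0.00306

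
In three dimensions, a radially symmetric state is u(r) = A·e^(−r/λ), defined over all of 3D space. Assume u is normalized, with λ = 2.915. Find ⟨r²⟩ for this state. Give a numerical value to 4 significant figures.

⟨r²⟩ = ∫ r^2 |u|² 4πr² dr over the full domain.
Since the A² factors cancel between numerator and denominator, ⟨r²⟩ = 3·λ^2.
Putting λ = 2.915 gives 25.492.

⟨r^2⟩ ≈ 25.49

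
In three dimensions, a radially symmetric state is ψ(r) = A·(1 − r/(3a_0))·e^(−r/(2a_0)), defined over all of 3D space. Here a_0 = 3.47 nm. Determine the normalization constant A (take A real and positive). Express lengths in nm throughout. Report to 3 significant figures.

A ≈ 0.0534 nm^(-3/2)

The normalization condition is ∫|ψ|² 4πr² dr = 1 from 0 to ∞.
(Spherical symmetry: dV = 4πr² dr.)
With ∫₀^∞ r^4 e^(−αr) dr = 4!/α^5, the integral (without the A² prefactor) comes out to 8·π·a_0^3/3.
With a_0 = 3.47: A² = 0.002857 and A = 0.05345.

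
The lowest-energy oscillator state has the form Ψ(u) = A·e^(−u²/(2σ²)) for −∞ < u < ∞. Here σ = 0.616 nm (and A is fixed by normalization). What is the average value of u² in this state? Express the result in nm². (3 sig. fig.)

⟨u²⟩ = ∫ u^2 |Ψ|² du over the full domain.
Since the A² factors cancel between numerator and denominator, ⟨u²⟩ = σ^2/2.
Putting σ = 0.616 gives 0.1897.

⟨u^2⟩ ≈ 0.190 nm^2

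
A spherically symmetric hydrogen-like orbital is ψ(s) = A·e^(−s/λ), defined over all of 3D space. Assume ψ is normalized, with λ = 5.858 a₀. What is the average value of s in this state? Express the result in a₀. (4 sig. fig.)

By definition ⟨s⟩ = ∫ s |ψ(s)|² 4πs² ds.
With ∫₀^∞ s^3 e^(−αs) ds = 3!/α^4, evaluating both integrals, ⟨s⟩ = 3·λ/2.
With λ = 5.858, ⟨s⟩ = 8.7870.

⟨s⟩ ≈ 8.787 a₀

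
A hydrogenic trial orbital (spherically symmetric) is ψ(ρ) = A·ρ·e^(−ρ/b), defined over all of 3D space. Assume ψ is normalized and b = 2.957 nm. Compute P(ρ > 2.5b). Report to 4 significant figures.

Integrate the radial probability density 4πρ²|ψ|² over ρ > 2.5b.
Normalization gives A² = 1/(3·π·b^5).
Let u = ρ/b; then A², 4π and the length scale all cancel, so P = ∫_{2.5}^{∞} u^4·e^(-2·u) du ÷ ∫_{0}^{∞} u^4·e^(-2·u) du.
An antiderivative of u^4·e^(-2·u) is -(u^4/2 + u^3 + 3·u^2/2 + 3·u/2 + 3/4)·e^(-2·u); evaluating from 2.5 to ∞ gives 1569·e^(-5)/32, while the full integral is 3/4.
This evaluates to P = 0.44049.

P ≈ 0.4405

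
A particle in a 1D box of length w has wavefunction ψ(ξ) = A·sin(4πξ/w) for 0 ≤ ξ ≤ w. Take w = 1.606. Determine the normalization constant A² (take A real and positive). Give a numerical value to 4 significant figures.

Require ∫ |ψ|² dξ = 1 over the whole domain.
Using sin²θ = (1 − cos 2θ)/2, with ψ = A·sin(4πξ/w), the integral evaluates to A²·[w/2].
So A² = (w/2)^(−1).
Plugging in w = 1.606 yields A = 1.1159.

A^2 ≈ 1.245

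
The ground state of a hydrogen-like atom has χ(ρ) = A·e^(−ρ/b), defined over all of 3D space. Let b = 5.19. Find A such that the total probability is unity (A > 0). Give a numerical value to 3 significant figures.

A ≈ 0.0477

We need A² ∫|f|² 4πρ² dρ = 1, taking the integral from 0 to ∞.
Using ∫₀^∞ ρⁿ e^(−αρ) dρ = n!/αⁿ⁺¹, carrying out the integral gives A² · π·b^3.
So A² = (π·b^3)^(−1).
With b = 5.19: A² = 0.002277 and A = 0.04772.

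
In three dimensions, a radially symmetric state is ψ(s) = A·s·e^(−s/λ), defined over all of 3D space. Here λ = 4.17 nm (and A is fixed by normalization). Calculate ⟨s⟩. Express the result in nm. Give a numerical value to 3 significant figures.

⟨s⟩ = ∫ s |ψ|² 4πs² ds over the full domain.
The ratio of the moment integral to the normalization integral gives ⟨s⟩ = 5·λ/2.
With λ = 4.17, ⟨s⟩ = 10.43.

⟨s⟩ ≈ 10.4 nm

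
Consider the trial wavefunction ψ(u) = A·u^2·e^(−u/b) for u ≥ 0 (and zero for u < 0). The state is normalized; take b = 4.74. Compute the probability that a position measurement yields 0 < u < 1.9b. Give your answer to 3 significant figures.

P = ∫_{0}^{1.9b} |ψ(u)|² du.
Since A² = 1/(3·b^5/4), this is the region integral divided by the full normalization integral.
Substituting t = u/b, A² and the length scale cancel in the ratio: P = ∫_{0}^{1.9} t^4·e^(-2·t) dt / ∫_{0}^{∞} t^4·e^(-2·t) dt.
Using ∫ t^4·e^(-2·t) dt = -(t^4/2 + t^3 + 3·t^2/2 + 3·t/2 + 3/4)·e^(-2·t), the numerator is ≈ 0.24912 and the denominator is 3/4.
The result is P = 0.3322.

P ≈ 0.332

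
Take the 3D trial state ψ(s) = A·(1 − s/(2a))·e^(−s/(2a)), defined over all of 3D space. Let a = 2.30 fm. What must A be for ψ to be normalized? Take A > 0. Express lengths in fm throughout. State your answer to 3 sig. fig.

Normalization requires ∫|ψ|² 4πs² ds = 1, integrated from 0 to ∞.
(Spherical symmetry: dV = 4πs² ds.)
Recall ∫₀^∞ s^m e^(−s/β) ds = m!·β^(m+1), with ψ = A·(1 − s/(2a))·e^(−s/(2a)), the integral evaluates to A²·[8·π·a^3].
Setting this equal to 1 gives A² = 1/(8·π·a^3).
Substituting a = 2.30 gives A² = 0.003270, so A = 0.05719.

A ≈ 0.0572 fm^(-3/2)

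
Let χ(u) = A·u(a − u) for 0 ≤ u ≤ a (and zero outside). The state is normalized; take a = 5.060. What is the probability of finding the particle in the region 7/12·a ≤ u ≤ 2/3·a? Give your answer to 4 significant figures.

The probability is P = ∫ |χ|² du over [7/12·a, 2/3·a].
The normalization integral ∫|χ|²du over the whole domain equals a^5/30·A², and A² cancels in the ratio.
In terms of t = u/a (A² and the length scale cancel between numerator and denominator), P = [∫_{7/12}^{2/3} t^2·(1 - t)^2 dt] / [∫_{0}^{1} t^2·(1 - t)^2 dt].
Using ∫ t^2·(1 - t)^2 dt = t^3·(6·t^2 - 15·t + 10)/30, the numerator is ≈ 0.00455810 and the denominator is 1/30.
Evaluating gives P = 0.13674.

P ≈ 0.1367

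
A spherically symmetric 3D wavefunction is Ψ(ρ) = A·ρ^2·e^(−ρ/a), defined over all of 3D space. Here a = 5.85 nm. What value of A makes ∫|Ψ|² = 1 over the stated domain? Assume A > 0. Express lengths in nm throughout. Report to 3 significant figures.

Normalization requires ∫|Ψ|² 4πρ² dρ = 1, integrated from 0 to ∞.
(Spherical symmetry: dV = 4πρ² dρ.)
Carrying out the integral gives A² · 45·π·a^7/2.
So A² = (45·π·a^7/2)^(−1).
Substituting a = 5.85 gives A² = 6.034E-8, so A = 0.0002456.

A ≈ 0.000246 nm^(-7/2)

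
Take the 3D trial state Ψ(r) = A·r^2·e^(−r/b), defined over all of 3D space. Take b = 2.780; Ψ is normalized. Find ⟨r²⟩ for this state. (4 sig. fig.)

The expectation value is the |Ψ|²-weighted average of r^2: ∫ r^2|Ψ|² 4πr² dr.
With ∫₀^∞ r^8 e^(−αr) dr = 8!/α^9, the ratio of the moment integral to the normalization integral gives ⟨r²⟩ = 14·b^2.
With b = 2.780, ⟨r^2⟩ = 108.20.

⟨r^2⟩ ≈ 108.2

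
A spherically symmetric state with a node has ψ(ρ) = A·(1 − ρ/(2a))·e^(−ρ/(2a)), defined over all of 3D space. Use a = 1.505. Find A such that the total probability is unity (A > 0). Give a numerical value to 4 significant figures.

A ≈ 0.1080

We need A² ∫|f|² 4πρ² dρ = 1, taking the integral from 0 to ∞.
The angular integral contributes 4π, leaving ∫₀^∞ ρ²|ψ|² dρ.
∫|ψ|² 4πρ² dρ = A²·(8·π·a^3).
So A² = (8·π·a^3)^(−1).
Substituting a = 1.505 gives A² = 0.011672, so A = 0.10804.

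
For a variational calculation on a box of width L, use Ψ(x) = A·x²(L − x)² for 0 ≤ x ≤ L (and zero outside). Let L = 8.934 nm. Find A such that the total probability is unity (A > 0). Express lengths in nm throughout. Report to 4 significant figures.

A ≈ 0.001318 nm^(-9/2)

The normalization condition is ∫|Ψ|² dx = 1 from 0 to L.
The integral (without the A² prefactor) comes out to L^9/630.
Substituting L = 8.934 gives A² = 0.0000017375, so A = 0.0013181.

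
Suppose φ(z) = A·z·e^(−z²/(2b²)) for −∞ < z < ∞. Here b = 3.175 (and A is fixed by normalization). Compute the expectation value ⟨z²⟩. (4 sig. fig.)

⟨z^2⟩ ≈ 15.12

By definition ⟨z²⟩ = ∫ z^2 |φ(z)|² dz.
With ∫_{−∞}^{∞} z^(2m) e^(−αz²) dz = (2m−1)!!·√π / (2^m α^(m+1/2)), since the A² factors cancel between numerator and denominator, ⟨z²⟩ = 3·b^2/2.
With b = 3.175, ⟨z^2⟩ = 15.121.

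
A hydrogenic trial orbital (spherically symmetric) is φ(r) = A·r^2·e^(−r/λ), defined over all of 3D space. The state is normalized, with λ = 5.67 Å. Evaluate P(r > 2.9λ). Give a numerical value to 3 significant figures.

P ≈ 0.638

With dV = 4πr²dr, the probability is ∫|φ|² dV over r > 2.9λ.
Normalization gives A² = 1/(45·π·λ^7/2).
Let u = r/λ; then A², 4π and the length scale all cancel, so P = ∫_{2.9}^{∞} u^6·e^(-2·u) du ÷ ∫_{0}^{∞} u^6·e^(-2·u) du.
With ∫ u^6·e^(-2·u) du = -(4·u^6 + 12·u^5 + 30·u^4 + 60·u^3 + 90·u^2 + 90·u + 45)·e^(-2·u)/8 + C, the region integral is ≈ 3.5910 and the full one is 45/8.
This evaluates to P = 0.6384.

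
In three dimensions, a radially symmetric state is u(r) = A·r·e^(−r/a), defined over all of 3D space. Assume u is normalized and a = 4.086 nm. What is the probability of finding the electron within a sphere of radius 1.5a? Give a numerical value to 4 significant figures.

P ≈ 0.1847

With dV = 4πr²dr, the probability is ∫|u|² dV over r ≤ 1.5a.
Normalization gives A² = 1/(3·π·a^5).
Let t = r/a; then A², 4π and the length scale all cancel, so P = ∫_{0}^{1.5} t^4·e^(-2·t) dt ÷ ∫_{0}^{∞} t^4·e^(-2·t) dt.
An antiderivative of t^4·e^(-2·t) is -(t^4/2 + t^3 + 3·t^2/2 + 3·t/2 + 3/4)·e^(-2·t); evaluating from 0 to 1.5 gives 3/4 - 393·e^(-3)/32, while the full integral is 3/4.
The region integral divided by the full integral gives P = 0.18474.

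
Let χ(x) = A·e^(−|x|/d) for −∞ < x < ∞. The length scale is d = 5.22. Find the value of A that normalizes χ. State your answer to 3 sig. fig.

Normalization requires ∫|χ|² dx = 1, integrated from −∞ to ∞.
The integral (without the A² prefactor) comes out to d.
Substituting d = 5.22 gives A² = 0.1916, so A = 0.4377.

A ≈ 0.438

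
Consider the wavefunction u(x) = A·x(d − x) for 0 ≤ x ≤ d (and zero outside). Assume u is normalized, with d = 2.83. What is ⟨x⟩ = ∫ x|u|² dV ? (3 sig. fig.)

By definition ⟨x⟩ = ∫ x |u(x)|² dx.
Evaluating both integrals, ⟨x⟩ = d/2.
With d = 2.83, ⟨x⟩ = 1.415.

⟨x⟩ ≈ 1.42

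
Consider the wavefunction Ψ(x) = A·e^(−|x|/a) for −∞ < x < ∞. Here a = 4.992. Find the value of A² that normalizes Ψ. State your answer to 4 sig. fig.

Require ∫ |Ψ|² dx = 1 over the whole domain.
The integral (without the A² prefactor) comes out to a.
Setting this equal to 1 gives A² = 1/(a).
With a = 4.992: A² = 0.20032 and A = 0.44757.

A^2 ≈ 0.2003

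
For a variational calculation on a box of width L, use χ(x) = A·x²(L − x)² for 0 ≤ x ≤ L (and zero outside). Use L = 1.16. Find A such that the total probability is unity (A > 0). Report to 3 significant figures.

A ≈ 12.9

We need A² ∫|f|² dx = 1, taking the integral from 0 to L.
Carrying out the integral gives A² · L^9/630.
Setting this equal to 1 gives A² = 1/(L^9/630).
Plugging in L = 1.16 yields A = 12.87.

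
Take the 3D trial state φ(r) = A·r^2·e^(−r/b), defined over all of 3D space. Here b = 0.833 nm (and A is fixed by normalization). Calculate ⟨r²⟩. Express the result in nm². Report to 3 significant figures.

⟨r^2⟩ ≈ 9.71 nm^2

⟨r²⟩ = ∫ r^2 |φ|² 4πr² dr over the full domain.
The ratio of the moment integral to the normalization integral gives ⟨r²⟩ = 14·b^2.
With b = 0.833, ⟨r^2⟩ = 9.714.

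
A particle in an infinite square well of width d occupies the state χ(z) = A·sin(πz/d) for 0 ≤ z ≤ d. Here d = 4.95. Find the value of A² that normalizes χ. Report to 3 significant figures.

A^2 ≈ 0.404

The normalization condition is ∫|χ|² dz = 1 from 0 to d.
Using sin²θ = (1 − cos 2θ)/2, the integral (without the A² prefactor) comes out to d/2.
Setting this equal to 1 gives A² = 1/(d/2).
Substituting d = 4.95 gives A² = 0.4040, so A = 0.6356.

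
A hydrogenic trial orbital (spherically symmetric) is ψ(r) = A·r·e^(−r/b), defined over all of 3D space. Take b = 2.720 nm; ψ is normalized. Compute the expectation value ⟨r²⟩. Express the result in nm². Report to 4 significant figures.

By definition ⟨r²⟩ = ∫ r^2 |ψ(r)|² 4πr² dr.
Since the A² factors cancel between numerator and denominator, ⟨r²⟩ = 15·b^2/2.
Putting b = 2.720 gives 55.488.

⟨r^2⟩ ≈ 55.49 nm^2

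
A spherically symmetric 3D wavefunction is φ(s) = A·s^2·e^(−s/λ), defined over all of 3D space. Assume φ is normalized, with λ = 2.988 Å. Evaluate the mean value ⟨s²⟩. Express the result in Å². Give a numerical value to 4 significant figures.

The expectation value is the |φ|²-weighted average of s^2: ∫ s^2|φ|² 4πs² ds.
With ∫₀^∞ s^8 e^(−αs) ds = 8!/α^9, evaluating both integrals, ⟨s²⟩ = 14·λ^2.
With λ = 2.988, ⟨s^2⟩ = 124.99.

⟨s^2⟩ ≈ 125.0 Å^2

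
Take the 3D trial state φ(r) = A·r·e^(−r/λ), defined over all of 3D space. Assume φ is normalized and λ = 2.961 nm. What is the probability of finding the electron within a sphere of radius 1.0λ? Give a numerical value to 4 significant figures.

Integrate the radial probability density 4πr²|φ|² over r ≤ 1.0λ.
A² is fixed by ∫₀^∞ 4πr²|φ|² dr = 1, i.e. A² = (3·π·λ^5)^(−1).
Let u = r/λ; then A², 4π and the length scale all cancel, so P = ∫_{0}^{1.0} u^4·e^(-2·u) du ÷ ∫_{0}^{∞} u^4·e^(-2·u) du.
With ∫ u^4·e^(-2·u) du = -(u^4/2 + u^3 + 3·u^2/2 + 3·u/2 + 3/4)·e^(-2·u) + C, the region integral is 3/4 - 21·e^(-2)/4 and the full one is 3/4.
Taking the ratio yields P = 0.052653.

P ≈ 0.05265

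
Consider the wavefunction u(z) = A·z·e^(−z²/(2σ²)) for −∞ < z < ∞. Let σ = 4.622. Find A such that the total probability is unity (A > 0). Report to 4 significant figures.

Normalization requires ∫|u|² dz = 1, integrated from −∞ to ∞.
With ∫_{−∞}^{∞} z^(2m) e^(−αz²) dz = (2m−1)!!·√π / (2^m α^(m+1/2)), the integral (without the A² prefactor) comes out to √(π)·σ^3/2.
Substituting σ = 4.622 gives A² = 0.011428, so A = 0.10690.

A ≈ 0.1069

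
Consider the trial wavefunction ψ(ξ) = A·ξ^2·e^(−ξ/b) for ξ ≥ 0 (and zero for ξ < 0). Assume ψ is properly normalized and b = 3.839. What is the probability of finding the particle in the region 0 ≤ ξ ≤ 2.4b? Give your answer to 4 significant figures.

P ≈ 0.5237

|ψ|² is the probability density, so P = ∫_{0}^{2.4b} |ψ|² dξ.
Since A² = 1/(3·b^5/4), this is the region integral divided by the full normalization integral.
In terms of u = ξ/b (A² and the length scale cancel between numerator and denominator), P = [∫_{0}^{2.4} u^4·e^(-2·u) du] / [∫_{0}^{∞} u^4·e^(-2·u) du].
An antiderivative of u^4·e^(-2·u) is -(u^4/2 + u^3 + 3·u^2/2 + 3·u/2 + 3/4)·e^(-2·u); evaluating from 0 to 2.4 gives ≈ 0.392806, while the full integral is 3/4.
This works out to P = 0.52374.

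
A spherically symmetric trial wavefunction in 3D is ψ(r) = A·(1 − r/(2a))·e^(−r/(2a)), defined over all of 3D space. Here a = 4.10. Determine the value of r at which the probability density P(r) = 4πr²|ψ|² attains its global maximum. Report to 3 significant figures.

The maximum of P(r) = 4πr²|ψ|² occurs where its derivative vanishes.
This gives r = a·(√(5) + 3).
With a = 4.10, the most probable radial distance is 21.47.

r ≈ 21.5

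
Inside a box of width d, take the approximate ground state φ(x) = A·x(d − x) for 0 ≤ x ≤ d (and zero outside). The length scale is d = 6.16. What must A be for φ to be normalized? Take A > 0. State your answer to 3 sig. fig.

A ≈ 0.0582

We need A² ∫|f|² dx = 1, taking the integral from 0 to d.
Expanding the polynomial and integrating term by term, ∫|φ|² dx = A²·(d^5/30).
With d = 6.16: A² = 0.003382 and A = 0.05816.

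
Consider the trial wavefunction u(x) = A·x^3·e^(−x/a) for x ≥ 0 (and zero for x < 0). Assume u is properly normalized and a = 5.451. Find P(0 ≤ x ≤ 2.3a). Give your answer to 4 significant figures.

P ≈ 0.1820

The probability is P = ∫ |u|² dx over [0, 2.3a].
The normalization integral ∫|u|²dx over the whole domain equals 45·a^7/8·A², and A² cancels in the ratio.
In terms of t = x/a (A² and the length scale cancel between numerator and denominator), P = [∫_{0}^{2.3} t^6·e^(-2·t) dt] / [∫_{0}^{∞} t^6·e^(-2·t) dt].
Using ∫ t^6·e^(-2·t) dt = -(4·t^6 + 12·t^5 + 30·t^4 + 60·t^3 + 90·t^2 + 90·t + 45)·e^(-2·t)/8, the numerator is ≈ 1.02359 and the denominator is 45/8.
Taking the ratio, P = 0.18197.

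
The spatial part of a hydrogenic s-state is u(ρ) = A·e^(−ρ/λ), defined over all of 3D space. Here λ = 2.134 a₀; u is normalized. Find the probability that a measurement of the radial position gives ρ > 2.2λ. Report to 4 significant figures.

With dV = 4πρ²dρ, the probability is ∫|u|² dV over ρ > 2.2λ.
Normalization gives A² = 1/(π·λ^3).
Let t = ρ/λ; then A², 4π and the length scale all cancel, so P = ∫_{2.2}^{∞} t^2·e^(-2·t) dt ÷ ∫_{0}^{∞} t^2·e^(-2·t) dt.
An antiderivative of t^2·e^(-2·t) is -(2·t^2 + 2·t + 1)·e^(-2·t)/4; evaluating from 2.2 to ∞ gives 377·e^(-22/5)/100, while the full integral is 1/4.
Taking the ratio yields P = 0.18514.

P ≈ 0.1851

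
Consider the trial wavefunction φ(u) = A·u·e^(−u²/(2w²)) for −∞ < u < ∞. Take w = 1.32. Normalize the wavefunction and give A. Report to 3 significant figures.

We need A² ∫|f|² du = 1, taking the integral from −∞ to ∞.
∫|φ|² du = A²·(√(π)·w^3/2).
Hence A² = 1/[√(π)·w^3/2].
Substituting w = 1.32 gives A² = 0.4906, so A = 0.7004.

A ≈ 0.700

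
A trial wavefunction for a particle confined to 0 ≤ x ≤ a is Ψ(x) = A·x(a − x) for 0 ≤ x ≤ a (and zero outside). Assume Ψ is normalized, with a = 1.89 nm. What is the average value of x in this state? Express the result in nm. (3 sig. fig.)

⟨x⟩ ≈ 0.945 nm

⟨x⟩ = ∫ x |Ψ|² dx over the full domain.
The ratio of the moment integral to the normalization integral gives ⟨x⟩ = a/2.
With a = 1.89, ⟨x⟩ = 0.9450.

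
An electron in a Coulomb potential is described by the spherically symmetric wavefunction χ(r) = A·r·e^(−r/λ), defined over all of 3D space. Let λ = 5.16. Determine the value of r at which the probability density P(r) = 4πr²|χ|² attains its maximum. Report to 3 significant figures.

Differentiate P(r) = 4πr²|χ|² with respect to r and set to zero.
This gives r = 2·λ.
With λ = 5.16, the most probable radial distance is 10.32.

r ≈ 10.3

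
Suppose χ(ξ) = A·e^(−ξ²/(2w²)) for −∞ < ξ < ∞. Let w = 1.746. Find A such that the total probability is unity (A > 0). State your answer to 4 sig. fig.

A ≈ 0.5684

We need A² ∫|f|² dξ = 1, taking the integral from −∞ to ∞.
Differentiating ∫e^(−αξ²) dξ = √(π/α) under α to get the higher moments, the integral (without the A² prefactor) comes out to √(π)·w.
So A² = (√(π)·w)^(−1).
With w = 1.746: A² = 0.32313 and A = 0.56845.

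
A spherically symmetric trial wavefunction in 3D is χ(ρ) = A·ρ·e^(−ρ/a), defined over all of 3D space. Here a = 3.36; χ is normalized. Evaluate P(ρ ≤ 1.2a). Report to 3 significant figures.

With dV = 4πρ²dρ, the probability is ∫|χ|² dV over ρ ≤ 1.2a.
A² is fixed by ∫₀^∞ 4πρ²|χ|² dρ = 1, i.e. A² = (3·π·a^5)^(−1).
Substituting u = ρ/a, A², 4π and the length scale all cancel in the ratio: P = ∫_{0}^{1.2} u^4·e^(-2·u) du / ∫_{0}^{∞} u^4·e^(-2·u) du.
An antiderivative of u^4·e^(-2·u) is -(u^4/2 + u^3 + 3·u^2/2 + 3·u/2 + 3/4)·e^(-2·u); evaluating from 0 to 1.2 gives ≈ 0.071901, while the full integral is 3/4.
The region integral divided by the full integral gives P = 0.09587.

P ≈ 0.0959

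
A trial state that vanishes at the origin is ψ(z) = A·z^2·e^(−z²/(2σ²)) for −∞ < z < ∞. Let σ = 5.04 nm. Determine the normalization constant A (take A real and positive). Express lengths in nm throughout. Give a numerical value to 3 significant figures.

Require ∫ |ψ|² dz = 1 over the whole domain.
Differentiating ∫e^(−αz²) dz = √(π/α) under α to get the higher moments, carrying out the integral gives A² · 3·√(π)·σ^5/4.
With σ = 5.04: A² = 0.0002313 and A = 0.01521.

A ≈ 0.0152 nm^(-5/2)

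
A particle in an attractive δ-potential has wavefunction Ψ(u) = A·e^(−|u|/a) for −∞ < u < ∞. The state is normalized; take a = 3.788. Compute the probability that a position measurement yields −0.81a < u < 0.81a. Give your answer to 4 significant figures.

P = ∫_{−0.81a}^{0.81a} |Ψ(u)|² du.
The normalization integral ∫|Ψ|²du over the whole domain equals a·A², and A² cancels in the ratio.
Both integrals are even about u = 0, so only the u ≥ 0 halves are needed (the factors of 2 cancel). Let t = u/a; then A² and the length scale cancel, so P = ∫_{0}^{0.81} e^(-2·t) dt ÷ ∫_{0}^{∞} e^(-2·t) dt.
An antiderivative of e^(-2·t) is -e^(-2·t)/2; evaluating from 0 to 0.81 gives 1/2 - e^(-81/50)/2, while the full integral is 1/2.
Taking the ratio, P = 0.80210.

P ≈ 0.8021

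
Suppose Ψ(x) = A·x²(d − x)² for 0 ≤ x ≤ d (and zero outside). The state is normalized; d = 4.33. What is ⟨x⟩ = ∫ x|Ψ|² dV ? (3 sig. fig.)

By definition ⟨x⟩ = ∫ x |Ψ(x)|² dx.
Expanding the polynomial and integrating term by term, the ratio of the moment integral to the normalization integral gives ⟨x⟩ = d/2.
Putting d = 4.33 gives 2.165.

⟨x⟩ ≈ 2.17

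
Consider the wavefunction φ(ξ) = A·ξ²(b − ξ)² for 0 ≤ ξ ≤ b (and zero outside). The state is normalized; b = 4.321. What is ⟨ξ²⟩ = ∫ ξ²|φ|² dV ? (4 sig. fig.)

The expectation value is the |φ|²-weighted average of ξ^2: ∫ ξ^2|φ|² dξ.
Expanding the polynomial and integrating term by term, evaluating both integrals, ⟨ξ²⟩ = 3·b^2/11.
With b = 4.321, ⟨ξ^2⟩ = 5.0921.

⟨ξ^2⟩ ≈ 5.092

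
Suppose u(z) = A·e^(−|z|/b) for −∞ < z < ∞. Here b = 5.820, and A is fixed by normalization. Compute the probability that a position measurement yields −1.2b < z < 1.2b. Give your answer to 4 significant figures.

The probability is P = ∫ |u|² dz over [−1.2b, 1.2b].
With A² fixed by ∫|u|² = 1, i.e. A² = (b)^(−1), substitute and integrate.
Both integrals are even about z = 0, so only the z ≥ 0 halves are needed (the factors of 2 cancel). In terms of t = z/b (A² and the length scale cancel between numerator and denominator), P = [∫_{0}^{1.2} e^(-2·t) dt] / [∫_{0}^{∞} e^(-2·t) dt].
With ∫ e^(-2·t) dt = -e^(-2·t)/2 + C, the region integral is 1/2 - e^(-12/5)/2 and the full one is 1/2.
This works out to P = 0.90928.

P ≈ 0.9093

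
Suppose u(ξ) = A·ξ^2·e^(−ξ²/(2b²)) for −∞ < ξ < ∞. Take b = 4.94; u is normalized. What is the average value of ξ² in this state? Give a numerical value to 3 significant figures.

⟨ξ^2⟩ ≈ 61.0

⟨ξ²⟩ = ∫ ξ^2 |u|² dξ over the full domain.
Since the A² factors cancel between numerator and denominator, ⟨ξ²⟩ = 5·b^2/2.
With b = 4.94, ⟨ξ^2⟩ = 61.01.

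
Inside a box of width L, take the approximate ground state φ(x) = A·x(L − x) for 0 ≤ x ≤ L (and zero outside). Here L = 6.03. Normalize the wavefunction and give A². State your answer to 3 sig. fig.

A^2 ≈ 0.00376

Require ∫ |φ|² dx = 1 over the whole domain.
Expanding the polynomial and integrating term by term, with φ = A·x(L − x), the integral evaluates to A²·[L^5/30].
With L = 6.03: A² = 0.003763 and A = 0.06134.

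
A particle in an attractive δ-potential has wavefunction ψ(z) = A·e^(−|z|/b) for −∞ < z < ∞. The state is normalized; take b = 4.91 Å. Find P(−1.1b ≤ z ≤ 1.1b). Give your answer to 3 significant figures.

P ≈ 0.889

P = ∫_{−1.1b}^{1.1b} |ψ(z)|² dz.
The normalization integral ∫|ψ|²dz over the whole domain equals b·A², and A² cancels in the ratio.
Both integrals are even about z = 0, so only the z ≥ 0 halves are needed (the factors of 2 cancel). In terms of u = z/b (A² and the length scale cancel between numerator and denominator), P = [∫_{0}^{1.1} e^(-2·u) du] / [∫_{0}^{∞} e^(-2·u) du].
With ∫ e^(-2·u) du = -e^(-2·u)/2 + C, the region integral is 1/2 - e^(-11/5)/2 and the full one is 1/2.
Taking the ratio, P = 0.8892.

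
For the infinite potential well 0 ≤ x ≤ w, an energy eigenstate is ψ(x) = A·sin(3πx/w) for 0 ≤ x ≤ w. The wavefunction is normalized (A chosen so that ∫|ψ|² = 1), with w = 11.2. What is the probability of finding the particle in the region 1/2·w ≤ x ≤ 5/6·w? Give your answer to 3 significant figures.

P ≈ 0.333

The probability is P = ∫ |ψ|² dx over [1/2·w, 5/6·w].
With A² fixed by ∫|ψ|² = 1, i.e. A² = (w/2)^(−1), substitute and integrate.
Substituting u = x/w, A² and the length scale cancel in the ratio: P = ∫_{1/2}^{5/6} sin(3·π·u)^2 du / ∫_{0}^{1} sin(3·π·u)^2 du.
With ∫ sin(3·π·u)^2 du = u/2 - sin(6·π·u)/(12·π) + C, the region integral is 1/6 and the full one is 1/2.
The result is P = 1/3.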